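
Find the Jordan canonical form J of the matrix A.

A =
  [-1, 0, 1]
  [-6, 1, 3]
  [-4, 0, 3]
J_2(1) ⊕ J_1(1)

The characteristic polynomial is
  det(x·I − A) = x^3 - 3*x^2 + 3*x - 1 = (x - 1)^3

Eigenvalues and multiplicities (the geometric multiplicity of λ is n − rank(A − λI), which equals the number of Jordan blocks for λ):
  λ = 1: algebraic multiplicity = 3, geometric multiplicity = 2

Determining the block sizes for each eigenvalue:
  λ = 1: 2 blocks summing to 3 forces exactly one block of size 2 and the rest size 1 → block sizes [2, 1]

Assembling the blocks gives a Jordan form
J =
  [1, 1, 0]
  [0, 1, 0]
  [0, 0, 1]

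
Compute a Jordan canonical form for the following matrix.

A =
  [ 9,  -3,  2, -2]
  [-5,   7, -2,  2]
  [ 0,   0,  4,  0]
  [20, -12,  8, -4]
J_2(4) ⊕ J_1(4) ⊕ J_1(4)

The characteristic polynomial is
  det(x·I − A) = x^4 - 16*x^3 + 96*x^2 - 256*x + 256 = (x - 4)^4

Eigenvalues and multiplicities (the geometric multiplicity of λ is n − rank(A − λI), which equals the number of Jordan blocks for λ):
  λ = 4: algebraic multiplicity = 4, geometric multiplicity = 3

Determining the block sizes for each eigenvalue:
  λ = 4: 3 blocks summing to 4 forces exactly one block of size 2 and the rest size 1 → block sizes [2, 1, 1]

Assembling the blocks gives a Jordan form
J =
  [4, 1, 0, 0]
  [0, 4, 0, 0]
  [0, 0, 4, 0]
  [0, 0, 0, 4]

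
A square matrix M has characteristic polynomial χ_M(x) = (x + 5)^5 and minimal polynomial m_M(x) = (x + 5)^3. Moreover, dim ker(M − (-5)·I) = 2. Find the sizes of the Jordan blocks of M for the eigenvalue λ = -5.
Block sizes for λ = -5: [3, 2]

Step 1 — from the characteristic polynomial, algebraic multiplicity of λ = -5 is 5. From dim ker(M − (-5)·I) = 2, there are exactly 2 Jordan blocks for λ = -5.
Step 2 — from the minimal polynomial, the factor (x + 5)^3 tells us the largest block for λ = -5 has size 3.
Step 3 — with total size 5, 2 blocks, and largest block 3, the block sizes (in nonincreasing order) are [3, 2].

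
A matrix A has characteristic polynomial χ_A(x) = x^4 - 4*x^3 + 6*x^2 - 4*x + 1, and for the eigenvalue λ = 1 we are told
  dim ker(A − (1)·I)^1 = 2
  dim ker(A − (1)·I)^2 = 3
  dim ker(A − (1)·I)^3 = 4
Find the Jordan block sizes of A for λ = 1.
Block sizes for λ = 1: [3, 1]

From the dimensions of kernels of powers, the number of Jordan blocks of size at least j is d_j − d_{j−1} where d_j = dim ker(N^j) (with d_0 = 0). Computing the differences gives [2, 1, 1].
The number of blocks of size exactly k is (#blocks of size ≥ k) − (#blocks of size ≥ k + 1), so the partition is: 1 block(s) of size 1, 1 block(s) of size 3.
In nonincreasing order the block sizes are [3, 1].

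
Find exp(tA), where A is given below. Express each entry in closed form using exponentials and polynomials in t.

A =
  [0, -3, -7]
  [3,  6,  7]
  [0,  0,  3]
e^{tA} =
  [-3*t*exp(3*t) + exp(3*t), -3*t*exp(3*t), -7*t*exp(3*t)]
  [3*t*exp(3*t), 3*t*exp(3*t) + exp(3*t), 7*t*exp(3*t)]
  [0, 0, exp(3*t)]

Strategy: write A = P · J · P⁻¹ where J is a Jordan canonical form, so e^{tA} = P · e^{tJ} · P⁻¹, and e^{tJ} can be computed block-by-block.

A has Jordan form
J =
  [3, 1, 0]
  [0, 3, 0]
  [0, 0, 3]
(up to reordering of blocks).

Per-block formulas:
  For a 1×1 block at λ = 3: exp(t · [3]) = [e^(3t)].
  For a 2×2 Jordan block J_2(3): exp(t · J_2(3)) = e^(3t)·(I + t·N), where N is the 2×2 nilpotent shift.

After assembling e^{tJ} and conjugating by P, we get:

e^{tA} =
  [-3*t*exp(3*t) + exp(3*t), -3*t*exp(3*t), -7*t*exp(3*t)]
  [3*t*exp(3*t), 3*t*exp(3*t) + exp(3*t), 7*t*exp(3*t)]
  [0, 0, exp(3*t)]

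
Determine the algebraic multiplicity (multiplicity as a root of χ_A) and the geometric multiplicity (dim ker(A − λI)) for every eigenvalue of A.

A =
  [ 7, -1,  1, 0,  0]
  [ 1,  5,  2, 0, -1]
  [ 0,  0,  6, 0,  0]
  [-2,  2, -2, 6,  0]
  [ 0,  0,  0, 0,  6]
λ = 6: alg = 5, geom = 3

Step 1 — factor the characteristic polynomial to read off the algebraic multiplicities:
  χ_A(x) = (x - 6)^5

Step 2 — compute geometric multiplicities via the rank-nullity identity g(λ) = n − rank(A − λI):
  rank(A − (6)·I) = 2, so dim ker(A − (6)·I) = n − 2 = 3

Summary:
  λ = 6: algebraic multiplicity = 5, geometric multiplicity = 3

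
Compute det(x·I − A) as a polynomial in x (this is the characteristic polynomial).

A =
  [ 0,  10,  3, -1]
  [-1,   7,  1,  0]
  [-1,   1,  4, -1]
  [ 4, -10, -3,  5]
x^4 - 16*x^3 + 96*x^2 - 256*x + 256

Expanding det(x·I − A) (e.g. by cofactor expansion or by noting that A is similar to its Jordan form J, which has the same characteristic polynomial as A) gives
  χ_A(x) = x^4 - 16*x^3 + 96*x^2 - 256*x + 256
which factors as (x - 4)^4. The eigenvalues (with algebraic multiplicities) are λ = 4 with multiplicity 4.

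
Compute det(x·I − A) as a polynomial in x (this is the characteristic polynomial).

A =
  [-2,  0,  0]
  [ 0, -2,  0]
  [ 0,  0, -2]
x^3 + 6*x^2 + 12*x + 8

Expanding det(x·I − A) (e.g. by cofactor expansion or by noting that A is similar to its Jordan form J, which has the same characteristic polynomial as A) gives
  χ_A(x) = x^3 + 6*x^2 + 12*x + 8
which factors as (x + 2)^3. The eigenvalues (with algebraic multiplicities) are λ = -2 with multiplicity 3.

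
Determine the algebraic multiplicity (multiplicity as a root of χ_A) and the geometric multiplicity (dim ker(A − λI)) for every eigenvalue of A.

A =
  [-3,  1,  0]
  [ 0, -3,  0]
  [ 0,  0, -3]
λ = -3: alg = 3, geom = 2

Step 1 — factor the characteristic polynomial to read off the algebraic multiplicities:
  χ_A(x) = (x + 3)^3

Step 2 — compute geometric multiplicities via the rank-nullity identity g(λ) = n − rank(A − λI):
  rank(A − (-3)·I) = 1, so dim ker(A − (-3)·I) = n − 1 = 2

Summary:
  λ = -3: algebraic multiplicity = 3, geometric multiplicity = 2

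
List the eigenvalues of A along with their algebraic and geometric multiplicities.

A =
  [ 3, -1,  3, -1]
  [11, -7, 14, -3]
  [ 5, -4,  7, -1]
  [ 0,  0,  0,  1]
λ = 1: alg = 4, geom = 2

Step 1 — factor the characteristic polynomial to read off the algebraic multiplicities:
  χ_A(x) = (x - 1)^4

Step 2 — compute geometric multiplicities via the rank-nullity identity g(λ) = n − rank(A − λI):
  rank(A − (1)·I) = 2, so dim ker(A − (1)·I) = n − 2 = 2

Summary:
  λ = 1: algebraic multiplicity = 4, geometric multiplicity = 2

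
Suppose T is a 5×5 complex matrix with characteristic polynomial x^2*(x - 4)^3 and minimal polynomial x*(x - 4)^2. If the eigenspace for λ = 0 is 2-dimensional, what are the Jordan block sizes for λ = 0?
Block sizes for λ = 0: [1, 1]

Step 1 — from the characteristic polynomial, algebraic multiplicity of λ = 0 is 2. From dim ker(T − (0)·I) = 2, there are exactly 2 Jordan blocks for λ = 0.
Step 2 — from the minimal polynomial, the factor (x − 0) tells us the largest block for λ = 0 has size 1.
Step 3 — with total size 2, 2 blocks, and largest block 1, the block sizes (in nonincreasing order) are [1, 1].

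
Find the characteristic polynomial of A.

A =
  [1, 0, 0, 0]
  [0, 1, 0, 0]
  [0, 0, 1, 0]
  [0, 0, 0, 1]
x^4 - 4*x^3 + 6*x^2 - 4*x + 1

Expanding det(x·I − A) (e.g. by cofactor expansion or by noting that A is similar to its Jordan form J, which has the same characteristic polynomial as A) gives
  χ_A(x) = x^4 - 4*x^3 + 6*x^2 - 4*x + 1
which factors as (x - 1)^4. The eigenvalues (with algebraic multiplicities) are λ = 1 with multiplicity 4.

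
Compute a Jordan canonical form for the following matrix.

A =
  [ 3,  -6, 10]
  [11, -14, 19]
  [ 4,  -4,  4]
J_1(-3) ⊕ J_2(-2)

The characteristic polynomial is
  det(x·I − A) = x^3 + 7*x^2 + 16*x + 12 = (x + 2)^2*(x + 3)

Eigenvalues and multiplicities (the geometric multiplicity of λ is n − rank(A − λI), which equals the number of Jordan blocks for λ):
  λ = -3: algebraic multiplicity = 1, geometric multiplicity = 1
  λ = -2: algebraic multiplicity = 2, geometric multiplicity = 1

Determining the block sizes for each eigenvalue:
  λ = -3: one block (gm = 1), so the single block has size am = 1 → block sizes [1]
  λ = -2: one block (gm = 1), so the single block has size am = 2 → block sizes [2]

Assembling the blocks gives a Jordan form
J =
  [-3,  0,  0]
  [ 0, -2,  1]
  [ 0,  0, -2]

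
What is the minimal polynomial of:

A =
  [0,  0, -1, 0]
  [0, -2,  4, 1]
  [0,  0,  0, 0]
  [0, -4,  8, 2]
x^2

The characteristic polynomial is χ_A(x) = x^4, so the eigenvalues are known. The minimal polynomial is
  m_A(x) = Π_λ (x − λ)^{k_λ}
where k_λ is the size of the *largest* Jordan block for λ (equivalently, the smallest k with (A − λI)^k v = 0 for every generalised eigenvector v of λ).

  λ = 0: largest Jordan block has size 2, contributing (x − 0)^2

So m_A(x) = x^2 = x^2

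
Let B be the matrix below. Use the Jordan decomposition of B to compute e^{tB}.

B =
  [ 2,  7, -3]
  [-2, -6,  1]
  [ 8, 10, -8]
e^{tB} =
  [-t^2*exp(-4*t) + 6*t*exp(-4*t) + exp(-4*t), -t^2*exp(-4*t) + 7*t*exp(-4*t), t^2*exp(-4*t)/2 - 3*t*exp(-4*t)]
  [-2*t*exp(-4*t), -2*t*exp(-4*t) + exp(-4*t), t*exp(-4*t)]
  [-2*t^2*exp(-4*t) + 8*t*exp(-4*t), -2*t^2*exp(-4*t) + 10*t*exp(-4*t), t^2*exp(-4*t) - 4*t*exp(-4*t) + exp(-4*t)]

Strategy: write B = P · J · P⁻¹ where J is a Jordan canonical form, so e^{tB} = P · e^{tJ} · P⁻¹, and e^{tJ} can be computed block-by-block.

B has Jordan form
J =
  [-4,  1,  0]
  [ 0, -4,  1]
  [ 0,  0, -4]
(up to reordering of blocks).

Per-block formulas:
  For a 3×3 Jordan block J_3(-4): exp(t · J_3(-4)) = e^(-4t)·(I + t·N + (t^2/2)·N^2), where N is the 3×3 nilpotent shift.

After assembling e^{tJ} and conjugating by P, we get:

e^{tB} =
  [-t^2*exp(-4*t) + 6*t*exp(-4*t) + exp(-4*t), -t^2*exp(-4*t) + 7*t*exp(-4*t), t^2*exp(-4*t)/2 - 3*t*exp(-4*t)]
  [-2*t*exp(-4*t), -2*t*exp(-4*t) + exp(-4*t), t*exp(-4*t)]
  [-2*t^2*exp(-4*t) + 8*t*exp(-4*t), -2*t^2*exp(-4*t) + 10*t*exp(-4*t), t^2*exp(-4*t) - 4*t*exp(-4*t) + exp(-4*t)]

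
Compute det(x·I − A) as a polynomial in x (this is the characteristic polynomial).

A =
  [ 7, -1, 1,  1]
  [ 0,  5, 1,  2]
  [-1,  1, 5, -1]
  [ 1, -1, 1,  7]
x^4 - 24*x^3 + 216*x^2 - 864*x + 1296

Expanding det(x·I − A) (e.g. by cofactor expansion or by noting that A is similar to its Jordan form J, which has the same characteristic polynomial as A) gives
  χ_A(x) = x^4 - 24*x^3 + 216*x^2 - 864*x + 1296
which factors as (x - 6)^4. The eigenvalues (with algebraic multiplicities) are λ = 6 with multiplicity 4.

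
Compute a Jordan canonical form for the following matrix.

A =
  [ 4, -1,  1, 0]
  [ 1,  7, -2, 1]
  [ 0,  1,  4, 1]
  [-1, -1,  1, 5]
J_2(5) ⊕ J_2(5)

The characteristic polynomial is
  det(x·I − A) = x^4 - 20*x^3 + 150*x^2 - 500*x + 625 = (x - 5)^4

Eigenvalues and multiplicities (the geometric multiplicity of λ is n − rank(A − λI), which equals the number of Jordan blocks for λ):
  λ = 5: algebraic multiplicity = 4, geometric multiplicity = 2

Determining the block sizes for each eigenvalue:
  λ = 5: with am = 4 and gm = 2, the partition is not yet determined (e.g. several partitions of 4 into 2 parts exist). Let N = A − (5)·I. Computing rank(N^1) = 2, rank(N^2) = 0; the number of blocks of size ≥ j is rank(N^{j−1}) − rank(N^j), giving [2, 2]. So we have 2 block(s) of size 2 → block sizes [2, 2]

Assembling the blocks gives a Jordan form
J =
  [5, 1, 0, 0]
  [0, 5, 0, 0]
  [0, 0, 5, 1]
  [0, 0, 0, 5]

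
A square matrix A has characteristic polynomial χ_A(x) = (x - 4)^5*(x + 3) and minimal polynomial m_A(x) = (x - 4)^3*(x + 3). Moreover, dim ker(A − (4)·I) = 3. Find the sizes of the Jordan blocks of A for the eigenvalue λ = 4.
Block sizes for λ = 4: [3, 1, 1]

Step 1 — from the characteristic polynomial, algebraic multiplicity of λ = 4 is 5. From dim ker(A − (4)·I) = 3, there are exactly 3 Jordan blocks for λ = 4.
Step 2 — from the minimal polynomial, the factor (x − 4)^3 tells us the largest block for λ = 4 has size 3.
Step 3 — with total size 5, 3 blocks, and largest block 3, the block sizes (in nonincreasing order) are [3, 1, 1].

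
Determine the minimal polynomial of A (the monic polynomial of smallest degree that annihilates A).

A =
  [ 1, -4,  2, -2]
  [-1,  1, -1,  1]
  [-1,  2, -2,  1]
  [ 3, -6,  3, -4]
x^2 + 2*x + 1

The characteristic polynomial is χ_A(x) = (x + 1)^4, so the eigenvalues are known. The minimal polynomial is
  m_A(x) = Π_λ (x − λ)^{k_λ}
where k_λ is the size of the *largest* Jordan block for λ (equivalently, the smallest k with (A − λI)^k v = 0 for every generalised eigenvector v of λ).

  λ = -1: largest Jordan block has size 2, contributing (x + 1)^2

So m_A(x) = (x + 1)^2 = x^2 + 2*x + 1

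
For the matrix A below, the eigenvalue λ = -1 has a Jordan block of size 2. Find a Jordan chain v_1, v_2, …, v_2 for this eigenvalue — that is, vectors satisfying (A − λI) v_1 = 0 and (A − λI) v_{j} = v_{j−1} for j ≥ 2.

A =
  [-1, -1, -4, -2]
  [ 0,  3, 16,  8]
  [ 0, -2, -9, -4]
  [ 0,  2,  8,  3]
A Jordan chain for λ = -1 of length 2:
v_1 = (-1, 4, -2, 2)ᵀ
v_2 = (0, 1, 0, 0)ᵀ

Let N = A − (-1)·I. We want v_2 with N^2 v_2 = 0 but N^1 v_2 ≠ 0; then v_{j-1} := N · v_j for j = 2, …, 2.

Pick v_2 = (0, 1, 0, 0)ᵀ.
Then v_1 = N · v_2 = (-1, 4, -2, 2)ᵀ.

Sanity check: (A − (-1)·I) v_1 = (0, 0, 0, 0)ᵀ = 0. ✓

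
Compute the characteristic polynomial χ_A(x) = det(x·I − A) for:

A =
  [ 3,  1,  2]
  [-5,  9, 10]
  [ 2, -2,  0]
x^3 - 12*x^2 + 48*x - 64

Expanding det(x·I − A) (e.g. by cofactor expansion or by noting that A is similar to its Jordan form J, which has the same characteristic polynomial as A) gives
  χ_A(x) = x^3 - 12*x^2 + 48*x - 64
which factors as (x - 4)^3. The eigenvalues (with algebraic multiplicities) are λ = 4 with multiplicity 3.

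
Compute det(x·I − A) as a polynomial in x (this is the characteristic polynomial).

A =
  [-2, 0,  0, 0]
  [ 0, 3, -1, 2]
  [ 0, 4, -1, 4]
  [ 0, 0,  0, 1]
x^4 - x^3 - 3*x^2 + 5*x - 2

Expanding det(x·I − A) (e.g. by cofactor expansion or by noting that A is similar to its Jordan form J, which has the same characteristic polynomial as A) gives
  χ_A(x) = x^4 - x^3 - 3*x^2 + 5*x - 2
which factors as (x - 1)^3*(x + 2). The eigenvalues (with algebraic multiplicities) are λ = -2 with multiplicity 1, λ = 1 with multiplicity 3.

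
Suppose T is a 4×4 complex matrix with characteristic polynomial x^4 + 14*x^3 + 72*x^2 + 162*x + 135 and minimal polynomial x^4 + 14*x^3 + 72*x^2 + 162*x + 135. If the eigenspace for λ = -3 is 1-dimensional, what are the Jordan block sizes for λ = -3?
Block sizes for λ = -3: [3]

Step 1 — from the characteristic polynomial, algebraic multiplicity of λ = -3 is 3. From dim ker(T − (-3)·I) = 1, there are exactly 1 Jordan blocks for λ = -3.
Step 2 — from the minimal polynomial, the factor (x + 3)^3 tells us the largest block for λ = -3 has size 3.
Step 3 — with total size 3, 1 blocks, and largest block 3, the block sizes (in nonincreasing order) are [3].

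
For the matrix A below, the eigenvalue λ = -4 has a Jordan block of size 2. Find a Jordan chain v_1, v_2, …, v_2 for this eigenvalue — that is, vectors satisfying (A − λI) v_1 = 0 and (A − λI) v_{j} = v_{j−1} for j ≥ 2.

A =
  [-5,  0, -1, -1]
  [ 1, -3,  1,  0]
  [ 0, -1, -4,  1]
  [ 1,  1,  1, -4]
A Jordan chain for λ = -4 of length 2:
v_1 = (-1, 1, 0, 1)ᵀ
v_2 = (1, 0, 0, 0)ᵀ

Let N = A − (-4)·I. We want v_2 with N^2 v_2 = 0 but N^1 v_2 ≠ 0; then v_{j-1} := N · v_j for j = 2, …, 2.

Pick v_2 = (1, 0, 0, 0)ᵀ.
Then v_1 = N · v_2 = (-1, 1, 0, 1)ᵀ.

Sanity check: (A − (-4)·I) v_1 = (0, 0, 0, 0)ᵀ = 0. ✓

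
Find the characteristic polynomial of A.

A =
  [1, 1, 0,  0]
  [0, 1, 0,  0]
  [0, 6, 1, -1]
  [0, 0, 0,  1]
x^4 - 4*x^3 + 6*x^2 - 4*x + 1

Expanding det(x·I − A) (e.g. by cofactor expansion or by noting that A is similar to its Jordan form J, which has the same characteristic polynomial as A) gives
  χ_A(x) = x^4 - 4*x^3 + 6*x^2 - 4*x + 1
which factors as (x - 1)^4. The eigenvalues (with algebraic multiplicities) are λ = 1 with multiplicity 4.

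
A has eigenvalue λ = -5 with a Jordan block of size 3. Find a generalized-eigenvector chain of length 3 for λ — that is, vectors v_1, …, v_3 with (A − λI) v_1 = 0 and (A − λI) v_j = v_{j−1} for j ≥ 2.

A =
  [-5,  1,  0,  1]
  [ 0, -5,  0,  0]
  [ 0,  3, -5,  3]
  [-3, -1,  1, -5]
A Jordan chain for λ = -5 of length 3:
v_1 = (-3, 0, -9, 0)ᵀ
v_2 = (0, 0, 0, -3)ᵀ
v_3 = (1, 0, 0, 0)ᵀ

Let N = A − (-5)·I. We want v_3 with N^3 v_3 = 0 but N^2 v_3 ≠ 0; then v_{j-1} := N · v_j for j = 3, …, 2.

Pick v_3 = (1, 0, 0, 0)ᵀ.
Then v_2 = N · v_3 = (0, 0, 0, -3)ᵀ.
Then v_1 = N · v_2 = (-3, 0, -9, 0)ᵀ.

Sanity check: (A − (-5)·I) v_1 = (0, 0, 0, 0)ᵀ = 0. ✓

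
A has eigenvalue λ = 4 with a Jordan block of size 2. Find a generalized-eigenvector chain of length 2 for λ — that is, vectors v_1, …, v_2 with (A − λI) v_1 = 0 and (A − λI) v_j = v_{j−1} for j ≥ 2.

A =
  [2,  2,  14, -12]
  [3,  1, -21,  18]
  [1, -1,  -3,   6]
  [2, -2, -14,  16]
A Jordan chain for λ = 4 of length 2:
v_1 = (-2, 3, 1, 2)ᵀ
v_2 = (1, 0, 0, 0)ᵀ

Let N = A − (4)·I. We want v_2 with N^2 v_2 = 0 but N^1 v_2 ≠ 0; then v_{j-1} := N · v_j for j = 2, …, 2.

Pick v_2 = (1, 0, 0, 0)ᵀ.
Then v_1 = N · v_2 = (-2, 3, 1, 2)ᵀ.

Sanity check: (A − (4)·I) v_1 = (0, 0, 0, 0)ᵀ = 0. ✓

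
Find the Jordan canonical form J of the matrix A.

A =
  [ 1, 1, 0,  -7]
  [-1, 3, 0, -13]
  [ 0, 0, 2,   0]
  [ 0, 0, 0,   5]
J_2(2) ⊕ J_1(2) ⊕ J_1(5)

The characteristic polynomial is
  det(x·I − A) = x^4 - 11*x^3 + 42*x^2 - 68*x + 40 = (x - 5)*(x - 2)^3

Eigenvalues and multiplicities (the geometric multiplicity of λ is n − rank(A − λI), which equals the number of Jordan blocks for λ):
  λ = 2: algebraic multiplicity = 3, geometric multiplicity = 2
  λ = 5: algebraic multiplicity = 1, geometric multiplicity = 1

Determining the block sizes for each eigenvalue:
  λ = 2: 2 blocks summing to 3 forces exactly one block of size 2 and the rest size 1 → block sizes [2, 1]
  λ = 5: one block (gm = 1), so the single block has size am = 1 → block sizes [1]

Assembling the blocks gives a Jordan form
J =
  [2, 1, 0, 0]
  [0, 2, 0, 0]
  [0, 0, 2, 0]
  [0, 0, 0, 5]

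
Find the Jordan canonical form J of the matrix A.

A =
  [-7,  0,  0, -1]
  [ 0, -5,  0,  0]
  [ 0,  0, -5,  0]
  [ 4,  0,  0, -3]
J_2(-5) ⊕ J_1(-5) ⊕ J_1(-5)

The characteristic polynomial is
  det(x·I − A) = x^4 + 20*x^3 + 150*x^2 + 500*x + 625 = (x + 5)^4

Eigenvalues and multiplicities (the geometric multiplicity of λ is n − rank(A − λI), which equals the number of Jordan blocks for λ):
  λ = -5: algebraic multiplicity = 4, geometric multiplicity = 3

Determining the block sizes for each eigenvalue:
  λ = -5: 3 blocks summing to 4 forces exactly one block of size 2 and the rest size 1 → block sizes [2, 1, 1]

Assembling the blocks gives a Jordan form
J =
  [-5,  1,  0,  0]
  [ 0, -5,  0,  0]
  [ 0,  0, -5,  0]
  [ 0,  0,  0, -5]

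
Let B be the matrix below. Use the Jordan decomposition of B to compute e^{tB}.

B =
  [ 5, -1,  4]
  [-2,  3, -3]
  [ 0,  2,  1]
e^{tB} =
  [3*t^2*exp(3*t) + 2*t*exp(3*t) + exp(3*t), 3*t^2*exp(3*t) - t*exp(3*t), 3*t^2*exp(3*t)/2 + 4*t*exp(3*t)]
  [-2*t^2*exp(3*t) - 2*t*exp(3*t), -2*t^2*exp(3*t) + exp(3*t), -t^2*exp(3*t) - 3*t*exp(3*t)]
  [-2*t^2*exp(3*t), -2*t^2*exp(3*t) + 2*t*exp(3*t), -t^2*exp(3*t) - 2*t*exp(3*t) + exp(3*t)]

Strategy: write B = P · J · P⁻¹ where J is a Jordan canonical form, so e^{tB} = P · e^{tJ} · P⁻¹, and e^{tJ} can be computed block-by-block.

B has Jordan form
J =
  [3, 1, 0]
  [0, 3, 1]
  [0, 0, 3]
(up to reordering of blocks).

Per-block formulas:
  For a 3×3 Jordan block J_3(3): exp(t · J_3(3)) = e^(3t)·(I + t·N + (t^2/2)·N^2), where N is the 3×3 nilpotent shift.

After assembling e^{tJ} and conjugating by P, we get:

e^{tB} =
  [3*t^2*exp(3*t) + 2*t*exp(3*t) + exp(3*t), 3*t^2*exp(3*t) - t*exp(3*t), 3*t^2*exp(3*t)/2 + 4*t*exp(3*t)]
  [-2*t^2*exp(3*t) - 2*t*exp(3*t), -2*t^2*exp(3*t) + exp(3*t), -t^2*exp(3*t) - 3*t*exp(3*t)]
  [-2*t^2*exp(3*t), -2*t^2*exp(3*t) + 2*t*exp(3*t), -t^2*exp(3*t) - 2*t*exp(3*t) + exp(3*t)]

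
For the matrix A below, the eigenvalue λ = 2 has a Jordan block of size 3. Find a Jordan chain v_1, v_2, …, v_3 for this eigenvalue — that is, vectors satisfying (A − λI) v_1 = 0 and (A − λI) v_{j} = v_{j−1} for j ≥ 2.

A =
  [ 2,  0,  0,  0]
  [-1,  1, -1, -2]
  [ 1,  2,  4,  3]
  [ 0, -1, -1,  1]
A Jordan chain for λ = 2 of length 3:
v_1 = (0, 1, -1, 0)ᵀ
v_2 = (0, -1, 2, -1)ᵀ
v_3 = (0, 1, 0, 0)ᵀ

Let N = A − (2)·I. We want v_3 with N^3 v_3 = 0 but N^2 v_3 ≠ 0; then v_{j-1} := N · v_j for j = 3, …, 2.

Pick v_3 = (0, 1, 0, 0)ᵀ.
Then v_2 = N · v_3 = (0, -1, 2, -1)ᵀ.
Then v_1 = N · v_2 = (0, 1, -1, 0)ᵀ.

Sanity check: (A − (2)·I) v_1 = (0, 0, 0, 0)ᵀ = 0. ✓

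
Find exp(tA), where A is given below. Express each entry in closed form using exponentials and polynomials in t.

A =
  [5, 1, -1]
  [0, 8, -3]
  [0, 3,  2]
e^{tA} =
  [exp(5*t), t*exp(5*t), -t*exp(5*t)]
  [0, 3*t*exp(5*t) + exp(5*t), -3*t*exp(5*t)]
  [0, 3*t*exp(5*t), -3*t*exp(5*t) + exp(5*t)]

Strategy: write A = P · J · P⁻¹ where J is a Jordan canonical form, so e^{tA} = P · e^{tJ} · P⁻¹, and e^{tJ} can be computed block-by-block.

A has Jordan form
J =
  [5, 1, 0]
  [0, 5, 0]
  [0, 0, 5]
(up to reordering of blocks).

Per-block formulas:
  For a 2×2 Jordan block J_2(5): exp(t · J_2(5)) = e^(5t)·(I + t·N), where N is the 2×2 nilpotent shift.
  For a 1×1 block at λ = 5: exp(t · [5]) = [e^(5t)].

After assembling e^{tJ} and conjugating by P, we get:

e^{tA} =
  [exp(5*t), t*exp(5*t), -t*exp(5*t)]
  [0, 3*t*exp(5*t) + exp(5*t), -3*t*exp(5*t)]
  [0, 3*t*exp(5*t), -3*t*exp(5*t) + exp(5*t)]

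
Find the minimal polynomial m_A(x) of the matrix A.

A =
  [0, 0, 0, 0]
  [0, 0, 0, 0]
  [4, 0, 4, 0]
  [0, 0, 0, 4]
x^2 - 4*x

The characteristic polynomial is χ_A(x) = x^2*(x - 4)^2, so the eigenvalues are known. The minimal polynomial is
  m_A(x) = Π_λ (x − λ)^{k_λ}
where k_λ is the size of the *largest* Jordan block for λ (equivalently, the smallest k with (A − λI)^k v = 0 for every generalised eigenvector v of λ).

  λ = 0: largest Jordan block has size 1, contributing (x − 0)
  λ = 4: largest Jordan block has size 1, contributing (x − 4)

So m_A(x) = x*(x - 4) = x^2 - 4*x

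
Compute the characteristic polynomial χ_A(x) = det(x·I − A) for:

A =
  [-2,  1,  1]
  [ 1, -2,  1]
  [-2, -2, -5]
x^3 + 9*x^2 + 27*x + 27

Expanding det(x·I − A) (e.g. by cofactor expansion or by noting that A is similar to its Jordan form J, which has the same characteristic polynomial as A) gives
  χ_A(x) = x^3 + 9*x^2 + 27*x + 27
which factors as (x + 3)^3. The eigenvalues (with algebraic multiplicities) are λ = -3 with multiplicity 3.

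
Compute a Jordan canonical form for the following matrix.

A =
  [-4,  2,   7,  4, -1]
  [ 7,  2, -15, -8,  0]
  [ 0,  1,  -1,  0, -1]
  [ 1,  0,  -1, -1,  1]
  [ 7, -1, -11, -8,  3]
J_1(-5) ⊕ J_2(1) ⊕ J_2(1)

The characteristic polynomial is
  det(x·I − A) = x^5 + x^4 - 14*x^3 + 26*x^2 - 19*x + 5 = (x - 1)^4*(x + 5)

Eigenvalues and multiplicities (the geometric multiplicity of λ is n − rank(A − λI), which equals the number of Jordan blocks for λ):
  λ = -5: algebraic multiplicity = 1, geometric multiplicity = 1
  λ = 1: algebraic multiplicity = 4, geometric multiplicity = 2

Determining the block sizes for each eigenvalue:
  λ = -5: one block (gm = 1), so the single block has size am = 1 → block sizes [1]
  λ = 1: with am = 4 and gm = 2, the partition is not yet determined (e.g. several partitions of 4 into 2 parts exist). Let N = A − (1)·I. Computing rank(N^1) = 3, rank(N^2) = 1; the number of blocks of size ≥ j is rank(N^{j−1}) − rank(N^j), giving [2, 2]. So we have 2 block(s) of size 2 → block sizes [2, 2]

Assembling the blocks gives a Jordan form
J =
  [-5, 0, 0, 0, 0]
  [ 0, 1, 1, 0, 0]
  [ 0, 0, 1, 0, 0]
  [ 0, 0, 0, 1, 1]
  [ 0, 0, 0, 0, 1]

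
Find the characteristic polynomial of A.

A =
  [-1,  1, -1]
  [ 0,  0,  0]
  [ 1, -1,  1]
x^3

Expanding det(x·I − A) (e.g. by cofactor expansion or by noting that A is similar to its Jordan form J, which has the same characteristic polynomial as A) gives
  χ_A(x) = x^3
which factors as x^3. The eigenvalues (with algebraic multiplicities) are λ = 0 with multiplicity 3.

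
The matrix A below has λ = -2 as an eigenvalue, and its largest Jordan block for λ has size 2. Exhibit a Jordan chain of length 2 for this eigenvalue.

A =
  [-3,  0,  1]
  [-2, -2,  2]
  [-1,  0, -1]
A Jordan chain for λ = -2 of length 2:
v_1 = (-1, -2, -1)ᵀ
v_2 = (1, 0, 0)ᵀ

Let N = A − (-2)·I. We want v_2 with N^2 v_2 = 0 but N^1 v_2 ≠ 0; then v_{j-1} := N · v_j for j = 2, …, 2.

Pick v_2 = (1, 0, 0)ᵀ.
Then v_1 = N · v_2 = (-1, -2, -1)ᵀ.

Sanity check: (A − (-2)·I) v_1 = (0, 0, 0)ᵀ = 0. ✓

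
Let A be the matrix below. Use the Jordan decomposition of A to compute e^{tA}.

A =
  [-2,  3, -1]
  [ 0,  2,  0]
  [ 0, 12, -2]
e^{tA} =
  [exp(-2*t), 3*t*exp(-2*t), -t*exp(-2*t)]
  [0, exp(2*t), 0]
  [0, 3*exp(2*t) - 3*exp(-2*t), exp(-2*t)]

Strategy: write A = P · J · P⁻¹ where J is a Jordan canonical form, so e^{tA} = P · e^{tJ} · P⁻¹, and e^{tJ} can be computed block-by-block.

A has Jordan form
J =
  [-2,  1, 0]
  [ 0, -2, 0]
  [ 0,  0, 2]
(up to reordering of blocks).

Per-block formulas:
  For a 2×2 Jordan block J_2(-2): exp(t · J_2(-2)) = e^(-2t)·(I + t·N), where N is the 2×2 nilpotent shift.
  For a 1×1 block at λ = 2: exp(t · [2]) = [e^(2t)].

After assembling e^{tJ} and conjugating by P, we get:

e^{tA} =
  [exp(-2*t), 3*t*exp(-2*t), -t*exp(-2*t)]
  [0, exp(2*t), 0]
  [0, 3*exp(2*t) - 3*exp(-2*t), exp(-2*t)]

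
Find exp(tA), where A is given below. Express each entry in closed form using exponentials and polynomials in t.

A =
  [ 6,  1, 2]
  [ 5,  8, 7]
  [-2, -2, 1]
e^{tA} =
  [t^2*exp(5*t) + t*exp(5*t) + exp(5*t), t*exp(5*t), t^2*exp(5*t)/2 + 2*t*exp(5*t)]
  [3*t^2*exp(5*t) + 5*t*exp(5*t), 3*t*exp(5*t) + exp(5*t), 3*t^2*exp(5*t)/2 + 7*t*exp(5*t)]
  [-2*t^2*exp(5*t) - 2*t*exp(5*t), -2*t*exp(5*t), -t^2*exp(5*t) - 4*t*exp(5*t) + exp(5*t)]

Strategy: write A = P · J · P⁻¹ where J is a Jordan canonical form, so e^{tA} = P · e^{tJ} · P⁻¹, and e^{tJ} can be computed block-by-block.

A has Jordan form
J =
  [5, 1, 0]
  [0, 5, 1]
  [0, 0, 5]
(up to reordering of blocks).

Per-block formulas:
  For a 3×3 Jordan block J_3(5): exp(t · J_3(5)) = e^(5t)·(I + t·N + (t^2/2)·N^2), where N is the 3×3 nilpotent shift.

After assembling e^{tJ} and conjugating by P, we get:

e^{tA} =
  [t^2*exp(5*t) + t*exp(5*t) + exp(5*t), t*exp(5*t), t^2*exp(5*t)/2 + 2*t*exp(5*t)]
  [3*t^2*exp(5*t) + 5*t*exp(5*t), 3*t*exp(5*t) + exp(5*t), 3*t^2*exp(5*t)/2 + 7*t*exp(5*t)]
  [-2*t^2*exp(5*t) - 2*t*exp(5*t), -2*t*exp(5*t), -t^2*exp(5*t) - 4*t*exp(5*t) + exp(5*t)]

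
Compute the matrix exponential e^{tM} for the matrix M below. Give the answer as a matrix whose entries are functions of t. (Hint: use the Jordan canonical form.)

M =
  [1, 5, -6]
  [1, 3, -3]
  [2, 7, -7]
e^{tM} =
  [-3*t^2*exp(-t)/2 + 2*t*exp(-t) + exp(-t), -6*t^2*exp(-t) + 5*t*exp(-t), 9*t^2*exp(-t)/2 - 6*t*exp(-t)]
  [t*exp(-t), 4*t*exp(-t) + exp(-t), -3*t*exp(-t)]
  [-t^2*exp(-t)/2 + 2*t*exp(-t), -2*t^2*exp(-t) + 7*t*exp(-t), 3*t^2*exp(-t)/2 - 6*t*exp(-t) + exp(-t)]

Strategy: write M = P · J · P⁻¹ where J is a Jordan canonical form, so e^{tM} = P · e^{tJ} · P⁻¹, and e^{tJ} can be computed block-by-block.

M has Jordan form
J =
  [-1,  1,  0]
  [ 0, -1,  1]
  [ 0,  0, -1]
(up to reordering of blocks).

Per-block formulas:
  For a 3×3 Jordan block J_3(-1): exp(t · J_3(-1)) = e^(-1t)·(I + t·N + (t^2/2)·N^2), where N is the 3×3 nilpotent shift.

After assembling e^{tJ} and conjugating by P, we get:

e^{tM} =
  [-3*t^2*exp(-t)/2 + 2*t*exp(-t) + exp(-t), -6*t^2*exp(-t) + 5*t*exp(-t), 9*t^2*exp(-t)/2 - 6*t*exp(-t)]
  [t*exp(-t), 4*t*exp(-t) + exp(-t), -3*t*exp(-t)]
  [-t^2*exp(-t)/2 + 2*t*exp(-t), -2*t^2*exp(-t) + 7*t*exp(-t), 3*t^2*exp(-t)/2 - 6*t*exp(-t) + exp(-t)]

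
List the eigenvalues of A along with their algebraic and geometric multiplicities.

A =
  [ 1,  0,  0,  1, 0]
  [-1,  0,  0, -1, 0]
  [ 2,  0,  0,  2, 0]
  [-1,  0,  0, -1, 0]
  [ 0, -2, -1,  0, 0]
λ = 0: alg = 5, geom = 3

Step 1 — factor the characteristic polynomial to read off the algebraic multiplicities:
  χ_A(x) = x^5

Step 2 — compute geometric multiplicities via the rank-nullity identity g(λ) = n − rank(A − λI):
  rank(A − (0)·I) = 2, so dim ker(A − (0)·I) = n − 2 = 3

Summary:
  λ = 0: algebraic multiplicity = 5, geometric multiplicity = 3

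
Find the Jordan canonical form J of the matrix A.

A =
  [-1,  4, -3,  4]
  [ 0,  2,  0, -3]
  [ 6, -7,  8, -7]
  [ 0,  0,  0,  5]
J_2(2) ⊕ J_1(5) ⊕ J_1(5)

The characteristic polynomial is
  det(x·I − A) = x^4 - 14*x^3 + 69*x^2 - 140*x + 100 = (x - 5)^2*(x - 2)^2

Eigenvalues and multiplicities (the geometric multiplicity of λ is n − rank(A − λI), which equals the number of Jordan blocks for λ):
  λ = 2: algebraic multiplicity = 2, geometric multiplicity = 1
  λ = 5: algebraic multiplicity = 2, geometric multiplicity = 2

Determining the block sizes for each eigenvalue:
  λ = 2: one block (gm = 1), so the single block has size am = 2 → block sizes [2]
  λ = 5: gm = am = 2, so every block has size 1 → block sizes [1, 1]

Assembling the blocks gives a Jordan form
J =
  [2, 1, 0, 0]
  [0, 2, 0, 0]
  [0, 0, 5, 0]
  [0, 0, 0, 5]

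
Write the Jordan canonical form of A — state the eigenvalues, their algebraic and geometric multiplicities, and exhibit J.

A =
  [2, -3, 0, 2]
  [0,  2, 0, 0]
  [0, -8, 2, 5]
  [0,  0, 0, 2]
J_2(2) ⊕ J_2(2)

The characteristic polynomial is
  det(x·I − A) = x^4 - 8*x^3 + 24*x^2 - 32*x + 16 = (x - 2)^4

Eigenvalues and multiplicities (the geometric multiplicity of λ is n − rank(A − λI), which equals the number of Jordan blocks for λ):
  λ = 2: algebraic multiplicity = 4, geometric multiplicity = 2

Determining the block sizes for each eigenvalue:
  λ = 2: with am = 4 and gm = 2, the partition is not yet determined (e.g. several partitions of 4 into 2 parts exist). Let N = A − (2)·I. Computing rank(N^1) = 2, rank(N^2) = 0; the number of blocks of size ≥ j is rank(N^{j−1}) − rank(N^j), giving [2, 2]. So we have 2 block(s) of size 2 → block sizes [2, 2]

Assembling the blocks gives a Jordan form
J =
  [2, 1, 0, 0]
  [0, 2, 0, 0]
  [0, 0, 2, 1]
  [0, 0, 0, 2]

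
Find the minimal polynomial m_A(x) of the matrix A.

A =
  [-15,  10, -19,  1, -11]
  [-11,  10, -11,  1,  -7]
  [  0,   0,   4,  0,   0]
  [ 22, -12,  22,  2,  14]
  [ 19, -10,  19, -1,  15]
x^3 - 8*x^2 + 16*x

The characteristic polynomial is χ_A(x) = x*(x - 4)^4, so the eigenvalues are known. The minimal polynomial is
  m_A(x) = Π_λ (x − λ)^{k_λ}
where k_λ is the size of the *largest* Jordan block for λ (equivalently, the smallest k with (A − λI)^k v = 0 for every generalised eigenvector v of λ).

  λ = 0: largest Jordan block has size 1, contributing (x − 0)
  λ = 4: largest Jordan block has size 2, contributing (x − 4)^2

So m_A(x) = x*(x - 4)^2 = x^3 - 8*x^2 + 16*x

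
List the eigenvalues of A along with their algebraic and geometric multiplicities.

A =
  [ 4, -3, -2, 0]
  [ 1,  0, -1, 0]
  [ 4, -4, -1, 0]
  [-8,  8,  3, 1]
λ = 1: alg = 4, geom = 2

Step 1 — factor the characteristic polynomial to read off the algebraic multiplicities:
  χ_A(x) = (x - 1)^4

Step 2 — compute geometric multiplicities via the rank-nullity identity g(λ) = n − rank(A − λI):
  rank(A − (1)·I) = 2, so dim ker(A − (1)·I) = n − 2 = 2

Summary:
  λ = 1: algebraic multiplicity = 4, geometric multiplicity = 2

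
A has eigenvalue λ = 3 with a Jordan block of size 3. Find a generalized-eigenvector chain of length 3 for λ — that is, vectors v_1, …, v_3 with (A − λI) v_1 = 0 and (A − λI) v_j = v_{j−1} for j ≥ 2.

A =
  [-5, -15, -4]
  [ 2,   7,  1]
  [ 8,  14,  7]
A Jordan chain for λ = 3 of length 3:
v_1 = (2, 0, -4)ᵀ
v_2 = (-8, 2, 8)ᵀ
v_3 = (1, 0, 0)ᵀ

Let N = A − (3)·I. We want v_3 with N^3 v_3 = 0 but N^2 v_3 ≠ 0; then v_{j-1} := N · v_j for j = 3, …, 2.

Pick v_3 = (1, 0, 0)ᵀ.
Then v_2 = N · v_3 = (-8, 2, 8)ᵀ.
Then v_1 = N · v_2 = (2, 0, -4)ᵀ.

Sanity check: (A − (3)·I) v_1 = (0, 0, 0)ᵀ = 0. ✓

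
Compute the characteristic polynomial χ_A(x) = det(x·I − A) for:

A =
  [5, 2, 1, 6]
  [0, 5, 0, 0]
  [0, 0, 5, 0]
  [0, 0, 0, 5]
x^4 - 20*x^3 + 150*x^2 - 500*x + 625

Expanding det(x·I − A) (e.g. by cofactor expansion or by noting that A is similar to its Jordan form J, which has the same characteristic polynomial as A) gives
  χ_A(x) = x^4 - 20*x^3 + 150*x^2 - 500*x + 625
which factors as (x - 5)^4. The eigenvalues (with algebraic multiplicities) are λ = 5 with multiplicity 4.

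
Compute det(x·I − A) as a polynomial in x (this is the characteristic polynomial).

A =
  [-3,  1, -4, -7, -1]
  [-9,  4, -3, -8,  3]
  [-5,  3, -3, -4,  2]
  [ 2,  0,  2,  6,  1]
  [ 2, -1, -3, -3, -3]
x^5 - x^4 - 5*x^3 + x^2 + 8*x + 4

Expanding det(x·I − A) (e.g. by cofactor expansion or by noting that A is similar to its Jordan form J, which has the same characteristic polynomial as A) gives
  χ_A(x) = x^5 - x^4 - 5*x^3 + x^2 + 8*x + 4
which factors as (x - 2)^2*(x + 1)^3. The eigenvalues (with algebraic multiplicities) are λ = -1 with multiplicity 3, λ = 2 with multiplicity 2.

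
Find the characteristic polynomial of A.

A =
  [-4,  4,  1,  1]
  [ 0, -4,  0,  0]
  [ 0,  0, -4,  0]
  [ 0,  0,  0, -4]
x^4 + 16*x^3 + 96*x^2 + 256*x + 256

Expanding det(x·I − A) (e.g. by cofactor expansion or by noting that A is similar to its Jordan form J, which has the same characteristic polynomial as A) gives
  χ_A(x) = x^4 + 16*x^3 + 96*x^2 + 256*x + 256
which factors as (x + 4)^4. The eigenvalues (with algebraic multiplicities) are λ = -4 with multiplicity 4.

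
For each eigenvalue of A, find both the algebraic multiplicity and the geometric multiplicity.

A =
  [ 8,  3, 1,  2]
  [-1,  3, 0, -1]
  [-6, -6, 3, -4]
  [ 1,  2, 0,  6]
λ = 5: alg = 4, geom = 2

Step 1 — factor the characteristic polynomial to read off the algebraic multiplicities:
  χ_A(x) = (x - 5)^4

Step 2 — compute geometric multiplicities via the rank-nullity identity g(λ) = n − rank(A − λI):
  rank(A − (5)·I) = 2, so dim ker(A − (5)·I) = n − 2 = 2

Summary:
  λ = 5: algebraic multiplicity = 4, geometric multiplicity = 2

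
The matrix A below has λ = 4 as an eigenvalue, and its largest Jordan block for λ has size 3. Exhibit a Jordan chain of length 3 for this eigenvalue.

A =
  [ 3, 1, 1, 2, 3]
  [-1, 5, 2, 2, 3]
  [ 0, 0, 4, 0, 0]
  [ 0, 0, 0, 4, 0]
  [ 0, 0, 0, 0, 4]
A Jordan chain for λ = 4 of length 3:
v_1 = (1, 1, 0, 0, 0)ᵀ
v_2 = (1, 2, 0, 0, 0)ᵀ
v_3 = (0, 0, 1, 0, 0)ᵀ

Let N = A − (4)·I. We want v_3 with N^3 v_3 = 0 but N^2 v_3 ≠ 0; then v_{j-1} := N · v_j for j = 3, …, 2.

Pick v_3 = (0, 0, 1, 0, 0)ᵀ.
Then v_2 = N · v_3 = (1, 2, 0, 0, 0)ᵀ.
Then v_1 = N · v_2 = (1, 1, 0, 0, 0)ᵀ.

Sanity check: (A − (4)·I) v_1 = (0, 0, 0, 0, 0)ᵀ = 0. ✓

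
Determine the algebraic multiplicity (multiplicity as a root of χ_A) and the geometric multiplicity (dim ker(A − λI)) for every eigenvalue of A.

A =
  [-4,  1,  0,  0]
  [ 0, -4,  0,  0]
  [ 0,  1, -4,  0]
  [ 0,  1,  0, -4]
λ = -4: alg = 4, geom = 3

Step 1 — factor the characteristic polynomial to read off the algebraic multiplicities:
  χ_A(x) = (x + 4)^4

Step 2 — compute geometric multiplicities via the rank-nullity identity g(λ) = n − rank(A − λI):
  rank(A − (-4)·I) = 1, so dim ker(A − (-4)·I) = n − 1 = 3

Summary:
  λ = -4: algebraic multiplicity = 4, geometric multiplicity = 3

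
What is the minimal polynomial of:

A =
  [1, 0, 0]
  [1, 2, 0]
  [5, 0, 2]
x^2 - 3*x + 2

The characteristic polynomial is χ_A(x) = (x - 2)^2*(x - 1), so the eigenvalues are known. The minimal polynomial is
  m_A(x) = Π_λ (x − λ)^{k_λ}
where k_λ is the size of the *largest* Jordan block for λ (equivalently, the smallest k with (A − λI)^k v = 0 for every generalised eigenvector v of λ).

  λ = 1: largest Jordan block has size 1, contributing (x − 1)
  λ = 2: largest Jordan block has size 1, contributing (x − 2)

So m_A(x) = (x - 2)*(x - 1) = x^2 - 3*x + 2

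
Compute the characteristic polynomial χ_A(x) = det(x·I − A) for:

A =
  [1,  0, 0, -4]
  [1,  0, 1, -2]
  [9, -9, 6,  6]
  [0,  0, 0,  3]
x^4 - 10*x^3 + 36*x^2 - 54*x + 27

Expanding det(x·I − A) (e.g. by cofactor expansion or by noting that A is similar to its Jordan form J, which has the same characteristic polynomial as A) gives
  χ_A(x) = x^4 - 10*x^3 + 36*x^2 - 54*x + 27
which factors as (x - 3)^3*(x - 1). The eigenvalues (with algebraic multiplicities) are λ = 1 with multiplicity 1, λ = 3 with multiplicity 3.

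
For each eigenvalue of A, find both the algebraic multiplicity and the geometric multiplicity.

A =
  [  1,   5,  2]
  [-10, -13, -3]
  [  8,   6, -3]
λ = -5: alg = 3, geom = 1

Step 1 — factor the characteristic polynomial to read off the algebraic multiplicities:
  χ_A(x) = (x + 5)^3

Step 2 — compute geometric multiplicities via the rank-nullity identity g(λ) = n − rank(A − λI):
  rank(A − (-5)·I) = 2, so dim ker(A − (-5)·I) = n − 2 = 1

Summary:
  λ = -5: algebraic multiplicity = 3, geometric multiplicity = 1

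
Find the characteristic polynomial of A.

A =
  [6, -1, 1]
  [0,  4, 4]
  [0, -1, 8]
x^3 - 18*x^2 + 108*x - 216

Expanding det(x·I − A) (e.g. by cofactor expansion or by noting that A is similar to its Jordan form J, which has the same characteristic polynomial as A) gives
  χ_A(x) = x^3 - 18*x^2 + 108*x - 216
which factors as (x - 6)^3. The eigenvalues (with algebraic multiplicities) are λ = 6 with multiplicity 3.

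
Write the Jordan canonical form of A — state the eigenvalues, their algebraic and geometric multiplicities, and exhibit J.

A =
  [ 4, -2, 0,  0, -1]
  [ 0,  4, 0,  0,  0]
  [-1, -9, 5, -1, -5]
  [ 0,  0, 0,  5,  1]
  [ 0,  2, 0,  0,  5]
J_1(4) ⊕ J_1(4) ⊕ J_3(5)

The characteristic polynomial is
  det(x·I − A) = x^5 - 23*x^4 + 211*x^3 - 965*x^2 + 2200*x - 2000 = (x - 5)^3*(x - 4)^2

Eigenvalues and multiplicities (the geometric multiplicity of λ is n − rank(A − λI), which equals the number of Jordan blocks for λ):
  λ = 4: algebraic multiplicity = 2, geometric multiplicity = 2
  λ = 5: algebraic multiplicity = 3, geometric multiplicity = 1

Determining the block sizes for each eigenvalue:
  λ = 4: gm = am = 2, so every block has size 1 → block sizes [1, 1]
  λ = 5: one block (gm = 1), so the single block has size am = 3 → block sizes [3]

Assembling the blocks gives a Jordan form
J =
  [4, 0, 0, 0, 0]
  [0, 4, 0, 0, 0]
  [0, 0, 5, 1, 0]
  [0, 0, 0, 5, 1]
  [0, 0, 0, 0, 5]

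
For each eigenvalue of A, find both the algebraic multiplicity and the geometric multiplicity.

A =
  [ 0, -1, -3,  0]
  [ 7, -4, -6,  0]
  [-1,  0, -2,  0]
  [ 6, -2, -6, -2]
λ = -2: alg = 4, geom = 2

Step 1 — factor the characteristic polynomial to read off the algebraic multiplicities:
  χ_A(x) = (x + 2)^4

Step 2 — compute geometric multiplicities via the rank-nullity identity g(λ) = n − rank(A − λI):
  rank(A − (-2)·I) = 2, so dim ker(A − (-2)·I) = n − 2 = 2

Summary:
  λ = -2: algebraic multiplicity = 4, geometric multiplicity = 2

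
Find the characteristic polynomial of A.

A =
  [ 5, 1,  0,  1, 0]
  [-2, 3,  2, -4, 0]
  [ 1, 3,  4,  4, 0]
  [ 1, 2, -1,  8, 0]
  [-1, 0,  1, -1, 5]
x^5 - 25*x^4 + 250*x^3 - 1250*x^2 + 3125*x - 3125

Expanding det(x·I − A) (e.g. by cofactor expansion or by noting that A is similar to its Jordan form J, which has the same characteristic polynomial as A) gives
  χ_A(x) = x^5 - 25*x^4 + 250*x^3 - 1250*x^2 + 3125*x - 3125
which factors as (x - 5)^5. The eigenvalues (with algebraic multiplicities) are λ = 5 with multiplicity 5.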